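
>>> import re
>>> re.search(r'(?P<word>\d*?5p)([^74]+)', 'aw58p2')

Here the pattern never matches, so the call returns None.

None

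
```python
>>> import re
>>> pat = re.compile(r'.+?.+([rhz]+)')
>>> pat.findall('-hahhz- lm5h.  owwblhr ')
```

['r']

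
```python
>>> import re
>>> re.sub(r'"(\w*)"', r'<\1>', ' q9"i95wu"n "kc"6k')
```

' q9<i95wu>n <kc>6k'

Matches: at [3:10] → '"i95wu"'; at [12:16] → '"kc"'.
`\1` in the replacement pulls in group 1's text for each match.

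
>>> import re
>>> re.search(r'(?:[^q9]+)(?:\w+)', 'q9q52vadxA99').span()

This matches one or more of any character except [q9] (non-capturing group); then one or more of a word character (non-capturing group).
`re.search` scans for the first position where the pattern succeeds.
The match spans [3:12] → '52vadxA99'.

(3, 12)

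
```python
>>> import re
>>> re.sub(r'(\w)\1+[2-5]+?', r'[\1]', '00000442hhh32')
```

The backreference `\1` re-matches whatever the first group consumed, character for character.
Matches: at [0:6] → '000004'; at [8:12] → 'hhh3'.
Each match is replaced using the text its own group 1 captured.

'[0]42[h]2'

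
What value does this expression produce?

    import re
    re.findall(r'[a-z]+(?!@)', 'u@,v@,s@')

[]

`(?!…)`/`(?<!…)` only lets a position through if the neighbouring text does NOT match; no characters are consumed.
`findall` yields the raw match text (0 of them) because the pattern has no groups.
Nothing in the string satisfies the pattern, so the list is empty.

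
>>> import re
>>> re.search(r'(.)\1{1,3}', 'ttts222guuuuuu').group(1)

`\1` has to match the exact text group 1 already captured.
`re.search` tries every starting position until one works.
The match spans [0:3] → 'ttt'.
Captured: group 1 = 't'.

't'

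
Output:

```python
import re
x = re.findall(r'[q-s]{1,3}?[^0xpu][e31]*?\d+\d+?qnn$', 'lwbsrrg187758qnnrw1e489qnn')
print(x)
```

['rw1e489qnn']

Pattern: 1 to 3 of a character in [q-s] (lazy), then any character except [0xpu]; then zero or more of one of [e31] (lazy); then one or more of a digit, then one or more of a digit (lazy), then the literal 'qnn'; then anchored at the end.
Matches: at [16:26] → 'rw1e489qnn'.
With no groups in the pattern, `findall` gives back each whole match — 1 here.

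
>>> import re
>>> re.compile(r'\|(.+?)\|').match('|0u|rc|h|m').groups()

('0u',)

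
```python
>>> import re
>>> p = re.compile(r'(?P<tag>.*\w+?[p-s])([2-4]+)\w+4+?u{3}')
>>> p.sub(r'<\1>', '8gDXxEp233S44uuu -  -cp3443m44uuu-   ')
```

Pattern: zero or more of any character, then one or more of a word character (lazy), then a character in [p-s] (captured as 'tag'); then one or more of a character in [2-4] (captured); then one or more of a word character, then one or more of a literal '4' (lazy), then exactly 3 of the literal 'u'.
Matches: at [0:33] → '8gDXxEp233S44uuu -  -cp3443m44uuu'.
`\1` in the replacement pulls in group 1's text for each match.

'<8gDXxEp233S44uuu -  -cp>-   '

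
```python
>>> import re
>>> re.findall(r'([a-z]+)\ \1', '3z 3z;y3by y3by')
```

After group 1 captures some text, `\1` only succeeds where that same text appears again.
Matches: at [9:12] match 'y y', group 1 = 'y'.
`findall` collects group 1 from the one match (1 total).

['y']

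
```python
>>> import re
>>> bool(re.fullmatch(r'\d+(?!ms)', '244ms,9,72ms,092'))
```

False

For `fullmatch`, every character of the input must be accounted for by the pattern.
Here the pattern can't cover the whole string, so the call returns None, and `bool(None)` is False.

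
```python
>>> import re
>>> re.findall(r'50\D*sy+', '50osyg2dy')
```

`findall` yields the raw match text (1 of them) because the pattern has no groups.

['50osy']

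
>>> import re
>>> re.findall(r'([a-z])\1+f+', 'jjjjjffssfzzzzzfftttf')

`\1` has to match the exact text group 1 already captured.
Scanning left to right: at [0:7] match 'jjjjjff', group 1 = 'j'; at [7:10] match 'ssf', group 1 = 's'; at [10:17] match 'zzzzzff', group 1 = 'z'; at [17:21] match 'tttf', group 1 = 't'.
Because there's exactly one group, `findall` drops the full match and keeps group 1 from each hit.

['j', 's', 'z', 't']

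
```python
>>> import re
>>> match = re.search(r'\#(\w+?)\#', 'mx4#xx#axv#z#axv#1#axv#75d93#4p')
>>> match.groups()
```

`re.search` tries every starting position until one works.
The match spans [3:7] → '#xx#'.
Captured: group 1 = 'xx'.

('xx',)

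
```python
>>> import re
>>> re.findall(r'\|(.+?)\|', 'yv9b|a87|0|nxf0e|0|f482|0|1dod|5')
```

['a87', 'nxf0e', 'f482', '1dod']

A `+?`/`*?`/`{m,n}?` starts at its minimum and grows only as far as needed for what follows to match.
Scanning left to right: at [4:9] match '|a87|', group 1 = 'a87'; at [10:17] match '|nxf0e|', group 1 = 'nxf0e'; at [18:24] match '|f482|', group 1 = 'f482'; at [25:31] match '|1dod|', group 1 = '1dod'.
`findall` collects group 1 from each match (4 total).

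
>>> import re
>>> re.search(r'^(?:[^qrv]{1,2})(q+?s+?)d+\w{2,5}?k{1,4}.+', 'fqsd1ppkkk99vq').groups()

('qs',)

This matches anchored at the start of the string; then 1 to 2 of any character except [qrv] (non-capturing group); then one or more of the literal 'q' (lazy), then one or more of the literal 's' (lazy) (captured); then one or more of a literal 'd'; then 2 to 5 of a word character (lazy), then 1 to 4 of a literal 'k', then one or more of any character.
`search` walks the string left to right and returns the first match it finds.
The match spans [0:14] → 'fqsd1ppkkk99vq'.
Captured: group 1 = 'qs'.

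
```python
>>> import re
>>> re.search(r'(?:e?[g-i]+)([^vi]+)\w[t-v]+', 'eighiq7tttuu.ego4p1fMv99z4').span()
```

(0, 22)

Pattern: optionally a literal 'e', then one or more of a character in [g-i] (non-capturing group); then one or more of any character except [vi] (captured); then a word character, then one or more of a character in [t-v].
`re.search` scans for the first position where the pattern succeeds.
The match spans [0:22] → 'eighiq7tttuu.ego4p1fMv'.
Captured: group 1 = 'q7tttuu.ego4p1f'.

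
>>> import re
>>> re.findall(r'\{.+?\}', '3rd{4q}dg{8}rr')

A `+?`/`*?`/`{m,n}?` starts at its minimum and grows only as far as needed for what follows to match.
No capturing groups, so `findall` returns the 2 full match strings.

['{4q}', '{8}']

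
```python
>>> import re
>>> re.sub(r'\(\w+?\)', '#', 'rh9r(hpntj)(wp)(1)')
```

`sub` substitutes '#' at each match site.

'rh9r###'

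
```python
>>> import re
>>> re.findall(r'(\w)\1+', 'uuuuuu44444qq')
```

['u', '4', 'q']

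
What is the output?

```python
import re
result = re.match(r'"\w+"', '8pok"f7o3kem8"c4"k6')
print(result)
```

`re.match` won't scan ahead — the pattern has to work from the very first character.
Here position 0 doesn't satisfy it, so the call returns None.

None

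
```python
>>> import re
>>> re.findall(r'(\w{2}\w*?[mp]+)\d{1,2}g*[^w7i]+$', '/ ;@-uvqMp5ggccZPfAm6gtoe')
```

The pattern matches exactly 2 of a word character, then zero or more of a word character (lazy), then one or more of one of [mp] (captured); then 1 to 2 of a digit, then zero or more of the literal 'g', then one or more of any character except [w7i]; then anchored at the end.
Because the quantifier is non-greedy, it stops expanding at the earliest point where the rest of the pattern can succeed.
Matches: at [5:25] match 'uvqMp5ggccZPfAm6gtoe', group 1 = 'uvqMp'.
One capturing group, so `findall` returns just the captured substring from the one match — 1 in all.

['uvqMp']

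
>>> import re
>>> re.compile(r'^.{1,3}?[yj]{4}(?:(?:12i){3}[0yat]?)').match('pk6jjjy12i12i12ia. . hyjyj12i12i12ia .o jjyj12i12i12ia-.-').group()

'pk6jjjy12i12i12ia'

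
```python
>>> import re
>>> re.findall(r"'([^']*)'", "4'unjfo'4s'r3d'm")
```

['unjfo', 'r3d']

Matches: at [1:8] match "'unjfo'", group 1 = 'unjfo'; at [10:15] match "'r3d'", group 1 = 'r3d'.
One capturing group, so `findall` returns just the captured substring from each match — 2 in all.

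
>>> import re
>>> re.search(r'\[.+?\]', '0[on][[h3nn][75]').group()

'[on]'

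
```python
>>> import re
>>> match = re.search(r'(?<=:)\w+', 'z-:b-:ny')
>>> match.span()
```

(3, 4)

Lookahead/lookbehind check context without consuming it, so the matched span excludes the asserted characters.
The match spans [3:4] → 'b'.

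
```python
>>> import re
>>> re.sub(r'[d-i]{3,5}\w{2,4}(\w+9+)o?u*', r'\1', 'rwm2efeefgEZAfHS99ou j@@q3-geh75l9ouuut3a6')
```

'rwm2fHS99 j@@q3-l9t3a6'

The pattern matches 3 to 5 of a character in [d-i], then 2 to 4 of a word character; then one or more of a word character, then one or more of a literal '9' (captured); then optionally a literal 'o', then zero or more of the literal 'u'.
Matches: at [4:20] → 'efeefgEZAfHS99ou'; at [27:38] → 'geh75l9ouuu'.
`\1` in the replacement pulls in group 1's text for each match.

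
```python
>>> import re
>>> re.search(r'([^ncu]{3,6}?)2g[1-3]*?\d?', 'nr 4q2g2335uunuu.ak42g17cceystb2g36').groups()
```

Pattern: 3 to 6 of any character except [ncu] (lazy) (captured); then the literal '2g', then zero or more of a character in [1-3] (lazy), then optionally a digit.
The `?` after the quantifier makes it lazy — it takes as little as possible before letting the rest of the pattern try.
Unlike `match`, `search` isn't anchored — it looks for the pattern anywhere in the string.
The match spans [1:8] → 'r 4q2g2'.
Captured: group 1 = 'r 4q'.

('r 4q',)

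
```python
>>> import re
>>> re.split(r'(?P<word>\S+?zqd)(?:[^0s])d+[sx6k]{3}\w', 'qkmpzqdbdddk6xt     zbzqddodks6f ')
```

['', 'qkmpzqd', '     zbzqddodks6f ']

The pattern matches one or more of a non-whitespace character (lazy), then the literal 'zqd' (captured as 'word'); then any character except [0s] (non-capturing group); then one or more of the literal 'd', then exactly 3 of one of [sx6k], then a word character.
Matches to split on: at [0:15] → 'qkmpzqdbdddk6xt'.
The group in the pattern means `split` returns the separators' captures alongside the pieces.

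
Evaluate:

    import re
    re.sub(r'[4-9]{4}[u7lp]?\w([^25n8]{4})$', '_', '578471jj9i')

The pattern matches exactly 4 of a character in [4-9], then optionally one of [u7lp], then a word character; then exactly 4 of any character except [25n8] (captured); then anchored at the end.
Matches: at [0:10] → '578471jj9i'.
Every occurrence is swapped for '_'.

'_'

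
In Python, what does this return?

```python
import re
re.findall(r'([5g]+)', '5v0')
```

['5']

The pattern matches one or more of one of [5g] (captured).
Scanning left to right: at [0:1] match '5', group 1 = '5'.
With a single group, `findall` returns only what that group captured — 1 item.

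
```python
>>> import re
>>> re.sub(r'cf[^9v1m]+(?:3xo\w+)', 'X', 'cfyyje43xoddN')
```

'X'

Pattern: the literal 'cf', then one or more of any character except [9v1m]; then the literal '3xo', then one or more of a word character (non-capturing group).
Matches: at [0:13] → 'cfyyje43xoddN'.
Each match is replaced by 'X'.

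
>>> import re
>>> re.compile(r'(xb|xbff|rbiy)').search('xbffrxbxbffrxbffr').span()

`|` is ordered: at each position the engine commits to the first alternative that works.
`re.search` tries every starting position until one works.
The match spans [0:2] → 'xb'.
Captured: group 1 = 'xb'.

(0, 2)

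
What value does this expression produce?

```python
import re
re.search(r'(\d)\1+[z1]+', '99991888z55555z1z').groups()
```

The match spans [0:5] → '99991'.
Captured: group 1 = '9'.

('9',)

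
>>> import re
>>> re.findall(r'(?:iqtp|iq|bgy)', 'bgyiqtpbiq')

['bgy', 'iqtp', 'iq']

Alternation isn't longest-match — the leftmost alternative that fits at this position is chosen.
Walking the string: at [0:3] → 'bgy'; at [3:7] → 'iqtp'; at [8:10] → 'iq'.
With no groups in the pattern, `findall` gives back each whole match — 3 here.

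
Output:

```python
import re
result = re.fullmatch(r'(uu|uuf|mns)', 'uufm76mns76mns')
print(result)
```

None

For `fullmatch`, every character of the input must be accounted for by the pattern.
Here the string isn't matched end-to-end, so the call returns None.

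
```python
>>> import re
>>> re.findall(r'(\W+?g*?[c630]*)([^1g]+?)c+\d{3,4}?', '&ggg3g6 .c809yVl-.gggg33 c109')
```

`findall` packs the 2 group values into a tuple for every match.

[(' ', '.'), ('-.gggg33', ' ')]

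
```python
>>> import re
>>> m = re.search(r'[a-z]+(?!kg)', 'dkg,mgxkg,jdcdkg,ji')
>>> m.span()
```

(0, 3)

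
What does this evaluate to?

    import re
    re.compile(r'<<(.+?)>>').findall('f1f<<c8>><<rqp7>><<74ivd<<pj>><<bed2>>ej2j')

With the lazy modifier that quantifier settles for the fewest repetitions that let the rest of the pattern succeed (the atoms after it are unaffected and can still be greedy).
Scanning left to right: at [3:9] match '<<c8>>', group 1 = 'c8'; at [9:17] match '<<rqp7>>', group 1 = 'rqp7'; at [17:30] match '<<74ivd<<pj>>', group 1 = '74ivd<<pj'; at [30:38] match '<<bed2>>', group 1 = 'bed2'.
With a single group, `findall` returns only what that group captured — 4 items.

['c8', 'rqp7', '74ivd<<pj', 'bed2']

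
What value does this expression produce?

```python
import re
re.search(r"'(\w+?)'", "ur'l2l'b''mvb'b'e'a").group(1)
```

'l2l'

`re.search` scans for the first position where the pattern succeeds.
The match spans [2:7] → "'l2l'".
Captured: group 1 = 'l2l'.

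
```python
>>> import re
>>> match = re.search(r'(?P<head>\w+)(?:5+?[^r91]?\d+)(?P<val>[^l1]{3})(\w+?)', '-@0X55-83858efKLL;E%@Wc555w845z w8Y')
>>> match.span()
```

With the lazy modifier that quantifier settles for the fewest repetitions that let the rest of the pattern succeed (the atoms after it are unaffected and can still be greedy).
The match spans [2:16] → '0X55-83858efKL'.

(2, 16)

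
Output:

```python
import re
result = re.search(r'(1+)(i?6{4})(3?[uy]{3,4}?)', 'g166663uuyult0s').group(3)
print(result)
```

This matches one or more of a literal '1' (captured); then optionally a literal 'i', then exactly 4 of the literal '6' (captured); then optionally the literal '3', then 3 to 4 of one of [uy] (lazy) (captured).
`search` walks the string left to right and returns the first match it finds.
The match spans [1:10] → '166663uuy'.
Captured: group 1 = '1', group 2 = '6666', group 3 = '3uuy'.

3uuy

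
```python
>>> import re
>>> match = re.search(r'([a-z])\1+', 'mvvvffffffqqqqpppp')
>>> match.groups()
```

('v',)

`\1` is not a pattern — it's the concrete string captured by group 1, re-applied verbatim.
`re.search` tries every starting position until one works.
The match spans [1:4] → 'vvv'.
Captured: group 1 = 'v'.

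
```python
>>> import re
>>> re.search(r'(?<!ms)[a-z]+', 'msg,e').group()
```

`(?!…)`/`(?<!…)` only lets a position through if the neighbouring text does NOT match; no characters are consumed.
`search` walks the string left to right and returns the first match it finds.
The match spans [0:3] → 'msg'.

'msg'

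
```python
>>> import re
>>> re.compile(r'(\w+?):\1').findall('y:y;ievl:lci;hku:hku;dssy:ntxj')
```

`\1` is not a pattern — it's the concrete string captured by group 1, re-applied verbatim.
Walking the string: at [0:3] match 'y:y', group 1 = 'y'; at [7:10] match 'l:l', group 1 = 'l'; at [13:20] match 'hku:hku', group 1 = 'hku'.
`findall` collects group 1 from each match (3 total).

['y', 'l', 'hku']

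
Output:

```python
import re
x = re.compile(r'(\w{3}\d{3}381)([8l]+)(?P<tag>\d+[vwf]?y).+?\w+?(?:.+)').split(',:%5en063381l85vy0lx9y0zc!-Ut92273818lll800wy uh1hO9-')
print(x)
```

The pattern matches exactly 3 of a word character, then exactly 3 of a digit, then the literal '381' (captured); then one or more of one of [8l] (captured); then one or more of a digit, then optionally one of [vwf], then a literal 'y' (captured as 'tag'); then one or more of any character (lazy); then one or more of a word character (lazy); then one or more of any character (non-capturing group).
Matches to split on: at [3:53] → '5en063381l85vy0lx9y0zc!-Ut92273818lll800wy uh1hO9-'.
With a capturing group present, the delimiter's captured portion is kept in the result list.

[',:%', '5en063381', 'l8', '5vy', '']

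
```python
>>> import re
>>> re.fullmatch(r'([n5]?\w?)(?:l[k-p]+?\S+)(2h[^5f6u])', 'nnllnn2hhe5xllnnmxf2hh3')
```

None

Pattern: optionally one of [n5], then optionally a word character (captured); then the literal 'l', then one or more of a character in [k-p] (lazy), then one or more of a non-whitespace character (non-capturing group); then the literal '2h', then any character except [5f6u] (captured).
For `fullmatch`, every character of the input must be accounted for by the pattern.
Here the pattern can't cover the whole string, so the call returns None.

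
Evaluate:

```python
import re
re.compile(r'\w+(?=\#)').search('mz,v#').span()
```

(3, 4)

The `(?=…)`/`(?<=…)` assertion just peeks at neighbouring text; it doesn't advance the match position.
`re.search` scans for the first position where the pattern succeeds.
The match spans [3:4] → 'v'.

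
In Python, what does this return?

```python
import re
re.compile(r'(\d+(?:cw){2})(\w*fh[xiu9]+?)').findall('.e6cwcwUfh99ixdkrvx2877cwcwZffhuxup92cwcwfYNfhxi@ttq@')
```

[('6cwcw', 'Ufh99ixdkrvx2877cwcwZffhuxup92cwcwfYNfhx')]

Lazy quantifiers expand one character at a time until the remainder of the pattern can match.
2 groups means the one result is a tuple of 2 captured strings — 1 here.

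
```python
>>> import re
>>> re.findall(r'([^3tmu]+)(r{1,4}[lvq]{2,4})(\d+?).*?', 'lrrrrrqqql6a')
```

This matches one or more of any character except [3tmu] (captured); then 1 to 4 of the literal 'r', then 2 to 4 of one of [lvq] (captured); then one or more of a digit (lazy) (captured); then zero or more of any character (lazy).
Scanning left to right: at [0:11] match 'lrrrrrqqql6', groups = ('lrrrr', 'rqqql', '6').
Multiple groups make `findall` return tuples — one 3-tuple for the one match.

[('lrrrr', 'rqqql', '6')]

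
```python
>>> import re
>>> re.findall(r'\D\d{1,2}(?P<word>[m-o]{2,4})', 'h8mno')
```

['mno']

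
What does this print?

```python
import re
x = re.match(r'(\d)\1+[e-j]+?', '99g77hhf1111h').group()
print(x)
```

After group 1 captures some text, `\1` only succeeds where that same text appears again.
`re.match` won't scan ahead — the pattern has to work from the very first character.
The match spans [0:3] → '99g'.
Captured: group 1 = '9'.

99g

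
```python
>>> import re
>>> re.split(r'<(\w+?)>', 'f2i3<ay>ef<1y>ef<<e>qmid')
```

['f2i3', 'ay', 'ef', '1y', 'ef<', 'e', 'qmid']

`re.split` interleaves the captured-group text with the surrounding fragments.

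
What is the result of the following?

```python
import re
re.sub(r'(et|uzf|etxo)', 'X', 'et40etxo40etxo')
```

'X40Xxo40Xxo'

Alternation tries branches left to right and keeps the first one that lets the overall match succeed at that position.
Every occurrence is swapped for 'X'.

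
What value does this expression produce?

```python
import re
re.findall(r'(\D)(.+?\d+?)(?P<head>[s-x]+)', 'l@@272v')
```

[('l', '@@272', 'v')]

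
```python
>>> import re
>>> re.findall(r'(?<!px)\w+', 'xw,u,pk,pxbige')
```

Because the assertion is negative and zero-width, positions next to the forbidden text are skipped.
Walking the string: at [0:2] → 'xw'; at [3:4] → 'u'; at [5:7] → 'pk'; at [8:14] → 'pxbige'.
Since nothing is captured, `findall` lists the 4 matched substrings directly.

['xw', 'u', 'pk', 'pxbige']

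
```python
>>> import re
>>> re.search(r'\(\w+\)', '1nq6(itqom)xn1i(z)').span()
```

(4, 11)

Unlike `match`, `search` isn't anchored — it looks for the pattern anywhere in the string.
The match spans [4:11] → '(itqom)'.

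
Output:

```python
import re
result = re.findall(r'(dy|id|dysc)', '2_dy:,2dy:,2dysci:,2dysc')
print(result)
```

Branches in `(...|...)` are attempted left-to-right; the first branch that allows the whole pattern to succeed is taken.
Matches: at [2:4] match 'dy', group 1 = 'dy'; at [7:9] match 'dy', group 1 = 'dy'; at [12:14] match 'dy', group 1 = 'dy'; at [20:22] match 'dy', group 1 = 'dy'.
One capturing group, so `findall` returns just the captured substring from each match — 4 in all.

['dy', 'dy', 'dy', 'dy']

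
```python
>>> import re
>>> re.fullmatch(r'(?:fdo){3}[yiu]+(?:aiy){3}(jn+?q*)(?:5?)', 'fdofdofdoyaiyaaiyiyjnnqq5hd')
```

None

`re.fullmatch` requires the pattern to consume the entire string.
Here the string isn't matched end-to-end, so the call returns None.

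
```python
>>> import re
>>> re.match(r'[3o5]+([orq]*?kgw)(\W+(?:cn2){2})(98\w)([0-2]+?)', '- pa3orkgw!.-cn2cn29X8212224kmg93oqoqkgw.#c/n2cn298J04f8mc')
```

None

`re.match` won't scan ahead — the pattern has to work from the very first character.
Here the pattern fails at index 0, so the call returns None.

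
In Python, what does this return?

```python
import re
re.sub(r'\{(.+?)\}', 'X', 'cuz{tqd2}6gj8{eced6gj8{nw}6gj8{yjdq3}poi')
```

'cuzX6gj8X6gj8Xpoi'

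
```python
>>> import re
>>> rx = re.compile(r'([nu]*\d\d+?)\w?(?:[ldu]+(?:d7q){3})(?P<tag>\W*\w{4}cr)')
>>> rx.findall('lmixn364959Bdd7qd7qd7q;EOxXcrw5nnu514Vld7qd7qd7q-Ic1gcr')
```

[('n364959', ';EOxXcr'), ('nnu514', '-Ic1gcr')]

Pattern: zero or more of one of [nu], then a digit, then one or more of a digit (lazy) (captured); then optionally a word character; then one or more of one of [ldu], then the literal 'd7q' repeated 3 times (non-capturing group); then zero or more of a non-word character, then exactly 4 of a word character, then the literal 'cr' (captured as 'tag').
Walking the string: at [4:29] match 'n364959Bdd7qd7qd7q;EOxXcr', groups = ('n364959', ';EOxXcr'); at [31:55] match 'nnu514Vld7qd7qd7q-Ic1gcr', groups = ('nnu514', '-Ic1gcr').
`findall` packs the 2 group values into a tuple for every match.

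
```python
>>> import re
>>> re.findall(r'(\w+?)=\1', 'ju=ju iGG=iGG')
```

['ju', 'iGG']

A backreference is literal: `\1` must see the identical characters the first group matched.
Walking the string: at [0:5] match 'ju=ju', group 1 = 'ju'; at [6:13] match 'iGG=iGG', group 1 = 'iGG'.
`findall` collects group 1 from each match (2 total).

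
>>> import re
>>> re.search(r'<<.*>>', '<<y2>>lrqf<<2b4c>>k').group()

Unlike `match`, `search` isn't anchored — it looks for the pattern anywhere in the string.
The match spans [0:18] → '<<y2>>lrqf<<2b4c>>'.

'<<y2>>lrqf<<2b4c>>'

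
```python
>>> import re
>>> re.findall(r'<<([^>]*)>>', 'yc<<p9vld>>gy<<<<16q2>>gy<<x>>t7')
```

Walking the string: at [2:11] match '<<p9vld>>', group 1 = 'p9vld'; at [13:23] match '<<<<16q2>>', group 1 = '<<16q2'; at [25:30] match '<<x>>', group 1 = 'x'.
One capturing group, so `findall` returns just the captured substring from each match — 3 in all.

['p9vld', '<<16q2', 'x']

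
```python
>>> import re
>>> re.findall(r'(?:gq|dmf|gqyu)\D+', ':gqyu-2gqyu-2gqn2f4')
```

['gqyu-', 'gqyu-', 'gqn']

With no groups in the pattern, `findall` gives back each whole match — 3 here.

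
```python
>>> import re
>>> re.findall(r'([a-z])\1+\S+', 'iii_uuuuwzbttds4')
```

['i']

`\1` has to match the exact text group 1 already captured.
Matches: at [0:16] match 'iii_uuuuwzbttds4', group 1 = 'i'.
One capturing group, so `findall` returns just the captured substring from the one match — 1 in all.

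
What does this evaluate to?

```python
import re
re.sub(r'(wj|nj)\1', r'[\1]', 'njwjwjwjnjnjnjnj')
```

`\1` has to match the exact text group 1 already captured.
Matches: at [2:6] → 'wjwj'; at [8:12] → 'njnj'; at [12:16] → 'njnj'.
Each match is replaced using the text its own group 1 captured.

'nj[wj]wj[nj][nj]'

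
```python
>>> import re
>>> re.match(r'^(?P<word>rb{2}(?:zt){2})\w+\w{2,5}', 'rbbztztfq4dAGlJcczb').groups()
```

('rbbztzt',)

The pattern matches anchored at the start of the string; then the literal 'r', then exactly 2 of a literal 'b', then the literal 'zt' repeated 2 times (captured as 'word'); then one or more of a word character, then 2 to 5 of a word character.
`match` is anchored at position 0; if the pattern doesn't fit there, it returns None.
The match spans [0:19] → 'rbbztztfq4dAGlJcczb'.
Captured: group 1 = 'rbbztzt'.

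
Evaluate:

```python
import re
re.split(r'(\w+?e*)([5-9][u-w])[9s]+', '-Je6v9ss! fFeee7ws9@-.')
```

['-', 'Je', '6v', '! ', 'fFeee', '7w', '@-.']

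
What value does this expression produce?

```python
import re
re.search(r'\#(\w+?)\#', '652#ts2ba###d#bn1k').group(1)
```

Unlike `match`, `search` isn't anchored — it looks for the pattern anywhere in the string.
The match spans [3:10] → '#ts2ba#'.
Captured: group 1 = 'ts2ba'.

'ts2ba'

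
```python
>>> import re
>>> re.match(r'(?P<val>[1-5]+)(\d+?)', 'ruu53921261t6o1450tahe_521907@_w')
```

The pattern matches one or more of a character in [1-5] (captured as 'val'); then one or more of a digit (lazy) (captured).
`re.match` won't scan ahead — the pattern has to work from the very first character.
Here position 0 doesn't satisfy it, so the call returns None.

None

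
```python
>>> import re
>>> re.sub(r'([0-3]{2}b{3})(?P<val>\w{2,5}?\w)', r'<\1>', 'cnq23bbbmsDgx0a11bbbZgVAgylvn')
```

'cnq<23bbb>gx0a<11bbb>Agylvn'

With the lazy modifier that quantifier settles for the fewest repetitions that let the rest of the pattern succeed (the atoms after it are unaffected and can still be greedy).
The replacement refers to a captured group, so each match is rewritten using its own captured text.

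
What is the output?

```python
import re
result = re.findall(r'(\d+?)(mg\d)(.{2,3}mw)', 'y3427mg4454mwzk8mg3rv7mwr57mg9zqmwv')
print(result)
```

[('3427', 'mg4', '454mw'), ('8', 'mg3', 'rv7mw'), ('57', 'mg9', 'zqmw')]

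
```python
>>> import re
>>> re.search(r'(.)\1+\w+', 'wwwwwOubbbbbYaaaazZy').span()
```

A backreference is literal: `\1` must see the identical characters the first group matched.
The match spans [0:20] → 'wwwwwOubbbbbYaaaazZy'.

(0, 20)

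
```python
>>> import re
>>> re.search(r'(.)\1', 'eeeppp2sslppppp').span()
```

(0, 2)

A backreference is literal: `\1` must see the identical characters the first group matched.
`re.search` scans for the first position where the pattern succeeds.
The match spans [0:2] → 'ee'.
Captured: group 1 = 'e'.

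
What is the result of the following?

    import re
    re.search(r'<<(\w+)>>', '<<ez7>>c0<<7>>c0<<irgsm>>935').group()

'<<ez7>>'

Unlike `match`, `search` isn't anchored — it looks for the pattern anywhere in the string.
The match spans [0:7] → '<<ez7>>'.
Captured: group 1 = 'ez7'.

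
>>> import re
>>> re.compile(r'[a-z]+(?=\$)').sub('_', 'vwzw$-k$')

'_$-_$'

The positive lookaround only admits positions where the adjacent text matches; those characters stay outside the span.
Matches: at [0:4] → 'vwzw'; at [6:7] → 'k'.
Every occurrence is swapped for '_'.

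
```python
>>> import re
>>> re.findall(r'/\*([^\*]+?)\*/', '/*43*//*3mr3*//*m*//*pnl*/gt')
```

One capturing group, so `findall` returns just the captured substring from each match — 4 in all.

['43', '3mr3', 'm', 'pnl']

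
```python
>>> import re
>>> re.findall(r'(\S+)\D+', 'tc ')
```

The pattern matches one or more of a non-whitespace character (captured); then one or more of a non-digit.
Matches: at [0:3] match 'tc ', group 1 = 'tc'.
`findall` collects group 1 from the one match (1 total).

['tc']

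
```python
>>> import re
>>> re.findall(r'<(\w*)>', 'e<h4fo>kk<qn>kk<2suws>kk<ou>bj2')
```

['h4fo', 'qn', '2suws', 'ou']

Walking the string: at [1:7] match '<h4fo>', group 1 = 'h4fo'; at [9:13] match '<qn>', group 1 = 'qn'; at [15:22] match '<2suws>', group 1 = '2suws'; at [24:28] match '<ou>', group 1 = 'ou'.
Because there's exactly one group, `findall` drops the full match and keeps group 1 from each hit.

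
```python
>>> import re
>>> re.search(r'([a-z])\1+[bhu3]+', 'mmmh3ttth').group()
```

The backreference `\1` re-matches whatever the first group consumed, character for character.
Unlike `match`, `search` isn't anchored — it looks for the pattern anywhere in the string.
The match spans [0:5] → 'mmmh3'.
Captured: group 1 = 'm'.

'mmmh3'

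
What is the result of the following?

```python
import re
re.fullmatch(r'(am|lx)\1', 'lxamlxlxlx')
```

A backreference is literal: `\1` must see the identical characters the first group matched.
`re.fullmatch` requires the pattern to consume the entire string.
Here the pattern can't cover the whole string, so the call returns None.

None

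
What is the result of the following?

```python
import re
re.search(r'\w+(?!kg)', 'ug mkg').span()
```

(0, 2)

Because the assertion is negative and zero-width, positions next to the forbidden text are skipped.
`search` walks the string left to right and returns the first match it finds.
The match spans [0:2] → 'ug'.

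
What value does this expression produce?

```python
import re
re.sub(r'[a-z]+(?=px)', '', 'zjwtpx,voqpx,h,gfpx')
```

'px,px,h,px'

The positive lookaround only admits positions where the adjacent text matches; those characters stay outside the span.
Matches: at [0:4] → 'zjwt'; at [7:10] → 'voq'; at [15:17] → 'gf'.
Every occurrence is swapped for ''.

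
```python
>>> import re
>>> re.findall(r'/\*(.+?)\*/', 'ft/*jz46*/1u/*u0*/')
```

['jz46', 'u0']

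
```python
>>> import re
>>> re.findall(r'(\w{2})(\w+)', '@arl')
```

[('ar', 'l')]

Pattern: exactly 2 of a word character (captured); then one or more of a word character (captured).
Walking the string: at [1:4] match 'arl', groups = ('ar', 'l').
With 2 capturing groups, `findall` returns a 2-tuple per match.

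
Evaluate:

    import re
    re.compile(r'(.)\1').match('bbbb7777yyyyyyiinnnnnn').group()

`match` is anchored at position 0; if the pattern doesn't fit there, it returns None.
The match spans [0:2] → 'bb'.

'bb'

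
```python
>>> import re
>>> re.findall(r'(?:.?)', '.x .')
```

This matches optionally any character (non-capturing group).
With no groups in the pattern, `findall` gives back each whole match — 5 here.

['.', 'x', ' ', '.', '']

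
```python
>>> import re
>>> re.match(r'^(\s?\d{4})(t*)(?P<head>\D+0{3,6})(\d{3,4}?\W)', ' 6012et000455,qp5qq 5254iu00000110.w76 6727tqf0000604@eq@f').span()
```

The pattern matches anchored at the start of the string; then optionally whitespace, then exactly 4 of a digit (captured); then zero or more of a literal 't' (captured); then one or more of a non-digit, then 3 to 6 of a literal '0' (captured as 'head'); then 3 to 4 of a digit (lazy), then a non-word character (captured).
`match` is anchored at position 0; if the pattern doesn't fit there, it returns None.
The match spans [0:14] → ' 6012et000455,'.
Captured: group 1 = ' 6012', group 2 = '', group 3 = 'et000', group 4 = '455,'.

(0, 14)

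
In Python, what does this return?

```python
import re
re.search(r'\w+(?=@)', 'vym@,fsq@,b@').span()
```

(0, 3)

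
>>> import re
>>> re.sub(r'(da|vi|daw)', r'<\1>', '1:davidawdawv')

'1:<da><vi><da>w<da>wv'

Alternation isn't longest-match — the leftmost alternative that fits at this position is chosen.
Matches: at [2:4] → 'da'; at [4:6] → 'vi'; at [6:8] → 'da'; at [9:11] → 'da'.
Each match is replaced using the text its own group 1 captured.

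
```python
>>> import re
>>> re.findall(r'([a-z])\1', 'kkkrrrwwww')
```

['k', 'r', 'w', 'w']

`\1` has to match the exact text group 1 already captured.
Matches: at [0:2] match 'kk', group 1 = 'k'; at [3:5] match 'rr', group 1 = 'r'; at [6:8] match 'ww', group 1 = 'w'; at [8:10] match 'ww', group 1 = 'w'.
One capturing group, so `findall` returns just the captured substring from each match — 4 in all.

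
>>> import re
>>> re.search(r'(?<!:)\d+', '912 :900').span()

(0, 3)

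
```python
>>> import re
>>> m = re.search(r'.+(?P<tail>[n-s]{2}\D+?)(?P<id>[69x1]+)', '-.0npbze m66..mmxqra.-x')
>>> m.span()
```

(0, 23)

Pattern: one or more of any character; then exactly 2 of a character in [n-s], then one or more of a non-digit (lazy) (captured as 'tail'); then one or more of one of [69x1] (captured as 'id').
`re.search` tries every starting position until one works.
The match spans [0:23] → '-.0npbze m66..mmxqra.-x'.
Captured: group 1 = 'qra.-', group 2 = 'x'.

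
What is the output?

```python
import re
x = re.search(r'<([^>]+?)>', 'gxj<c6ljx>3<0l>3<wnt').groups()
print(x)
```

('c6ljx',)

`re.search` tries every starting position until one works.
The match spans [3:10] → '<c6ljx>'.
Captured: group 1 = 'c6ljx'.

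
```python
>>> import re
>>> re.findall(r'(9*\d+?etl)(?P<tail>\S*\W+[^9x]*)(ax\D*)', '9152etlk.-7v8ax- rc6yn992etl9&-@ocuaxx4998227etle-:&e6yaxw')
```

[('9152etl', 'k.-7v8', 'ax- rc'), ('992etl', '9&-@ocuaxx4998227etle-:&e6y', 'axw')]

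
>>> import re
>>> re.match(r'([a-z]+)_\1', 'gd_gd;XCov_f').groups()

('gd',)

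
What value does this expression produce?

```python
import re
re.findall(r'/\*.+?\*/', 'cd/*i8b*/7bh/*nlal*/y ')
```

Lazy quantifiers expand one character at a time until the remainder of the pattern can match.
Matches: at [2:9] → '/*i8b*/'; at [12:20] → '/*nlal*/'.
No capturing groups, so `findall` returns the 2 full match strings.

['/*i8b*/', '/*nlal*/']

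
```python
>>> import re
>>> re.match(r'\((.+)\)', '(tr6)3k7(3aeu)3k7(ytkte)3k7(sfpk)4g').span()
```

(0, 33)

`re.match` only tries the pattern at the start of the string.
The match spans [0:33] → '(tr6)3k7(3aeu)3k7(ytkte)3k7(sfpk)'.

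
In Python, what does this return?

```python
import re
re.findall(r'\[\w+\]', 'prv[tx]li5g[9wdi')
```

['[tx]']

No capturing groups, so `findall` returns the 1 full match string.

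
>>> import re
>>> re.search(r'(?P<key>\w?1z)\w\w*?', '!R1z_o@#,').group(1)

'R1z'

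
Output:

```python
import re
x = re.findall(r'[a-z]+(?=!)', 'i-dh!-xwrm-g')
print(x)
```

The positive lookaround only admits positions where the adjacent text matches; those characters stay outside the span.
`findall` yields the raw match text (1 of them) because the pattern has no groups.

['dh']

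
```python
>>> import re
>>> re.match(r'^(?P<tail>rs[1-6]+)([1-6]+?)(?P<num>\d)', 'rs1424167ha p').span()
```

(0, 9)

The pattern matches anchored at the start of the string; then the literal 'rs', then one or more of a character in [1-6] (captured as 'tail'); then one or more of a character in [1-6] (lazy) (captured); then a digit (captured as 'num').
`re.match` won't scan ahead — the pattern has to work from the very first character.
The match spans [0:9] → 'rs1424167'.
Captured: group 1 = 'rs14241', group 2 = '6', group 3 = '7'.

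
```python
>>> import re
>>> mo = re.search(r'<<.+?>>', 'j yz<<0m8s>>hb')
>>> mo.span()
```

The match spans [4:12] → '<<0m8s>>'.

(4, 12)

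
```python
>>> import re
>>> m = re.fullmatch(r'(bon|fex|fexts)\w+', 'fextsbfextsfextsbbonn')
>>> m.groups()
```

('fex',)

Alternation tries branches left to right and keeps the first one that lets the overall match succeed at that position.
For `fullmatch`, every character of the input must be accounted for by the pattern.
The match spans [0:21] → 'fextsbfextsfextsbbonn'.
Captured: group 1 = 'fex'.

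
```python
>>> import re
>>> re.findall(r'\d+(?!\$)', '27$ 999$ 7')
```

['2', '99', '7']

The negative lookaround is zero-width — it rules out positions where the adjacent text would match, without consuming anything.
Scanning left to right: at [0:1] → '2'; at [4:6] → '99'; at [9:10] → '7'.
With no groups in the pattern, `findall` gives back each whole match — 3 here.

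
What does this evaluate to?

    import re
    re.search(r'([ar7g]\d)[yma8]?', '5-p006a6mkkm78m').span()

This matches one of [ar7g], then a digit (captured); then optionally one of [yma8].
The match spans [6:9] → 'a6m'.

(6, 9)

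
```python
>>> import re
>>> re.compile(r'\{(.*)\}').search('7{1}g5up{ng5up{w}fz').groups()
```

The match spans [1:17] → '{1}g5up{ng5up{w}'.
Captured: group 1 = '1}g5up{ng5up{w'.

('1}g5up{ng5up{w',)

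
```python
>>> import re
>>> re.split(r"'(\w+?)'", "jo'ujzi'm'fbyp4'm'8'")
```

['jo', 'ujzi', 'm', 'fbyp4', 'm', '8', '']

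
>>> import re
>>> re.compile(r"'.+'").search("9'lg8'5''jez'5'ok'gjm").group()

"'lg8'5''jez'5'ok'"

Unlike `match`, `search` isn't anchored — it looks for the pattern anywhere in the string.
The match spans [1:18] → "'lg8'5''jez'5'ok'".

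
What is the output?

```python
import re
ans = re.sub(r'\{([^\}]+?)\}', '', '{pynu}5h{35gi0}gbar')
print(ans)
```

`sub` substitutes '' at each match site.

5hgbar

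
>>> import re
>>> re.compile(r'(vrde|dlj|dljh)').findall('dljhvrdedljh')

['dlj', 'vrde', 'dlj']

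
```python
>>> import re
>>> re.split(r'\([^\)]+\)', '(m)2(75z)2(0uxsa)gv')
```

Matches to split on: at [0:3] → '(m)'; at [4:9] → '(75z)'; at [10:17] → '(0uxsa)'.
Each match becomes a cut point; 4 segments remain.

['', '2', '2', 'gv']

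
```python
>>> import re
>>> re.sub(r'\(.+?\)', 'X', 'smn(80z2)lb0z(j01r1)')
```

Lazy quantifiers expand one character at a time until the remainder of the pattern can match.
Each match is replaced by 'X'.

'smnXlb0zX'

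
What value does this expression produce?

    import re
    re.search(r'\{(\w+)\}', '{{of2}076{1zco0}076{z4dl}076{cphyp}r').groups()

The match spans [1:6] → '{of2}'.
Captured: group 1 = 'of2'.

('of2',)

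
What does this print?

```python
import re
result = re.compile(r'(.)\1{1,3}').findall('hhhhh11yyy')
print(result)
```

['h', '1', 'y']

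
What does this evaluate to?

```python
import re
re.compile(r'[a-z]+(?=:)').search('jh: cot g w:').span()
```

(0, 2)

Lookahead/lookbehind check context without consuming it, so the matched span excludes the asserted characters.
`re.search` tries every starting position until one works.
The match spans [0:2] → 'jh'.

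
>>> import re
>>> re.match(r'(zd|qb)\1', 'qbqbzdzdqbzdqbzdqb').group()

With `match`, the pattern is implicitly anchored at the beginning.
The match spans [0:4] → 'qbqb'.

'qbqb'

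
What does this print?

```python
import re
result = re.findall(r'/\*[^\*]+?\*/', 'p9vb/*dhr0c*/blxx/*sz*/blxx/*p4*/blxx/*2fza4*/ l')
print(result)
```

Scanning left to right: at [4:13] → '/*dhr0c*/'; at [17:23] → '/*sz*/'; at [27:33] → '/*p4*/'; at [37:46] → '/*2fza4*/'.
No capturing groups, so `findall` returns the 4 full match strings.

['/*dhr0c*/', '/*sz*/', '/*p4*/', '/*2fza4*/']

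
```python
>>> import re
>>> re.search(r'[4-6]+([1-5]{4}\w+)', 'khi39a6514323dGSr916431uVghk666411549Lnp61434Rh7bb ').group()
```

'6514323dGSr916431uVghk666411549Lnp61434Rh7bb'

The match spans [6:50] → '6514323dGSr916431uVghk666411549Lnp61434Rh7bb'.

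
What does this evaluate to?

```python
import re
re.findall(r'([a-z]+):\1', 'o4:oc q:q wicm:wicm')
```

['q', 'wicm']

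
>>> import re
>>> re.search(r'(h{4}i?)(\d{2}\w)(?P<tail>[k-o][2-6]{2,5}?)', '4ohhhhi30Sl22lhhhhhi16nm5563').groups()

('hhhhi', '30S', 'l22')

The match spans [2:13] → 'hhhhi30Sl22'.
Captured: group 1 = 'hhhhi', group 2 = '30S', group 3 = 'l22'.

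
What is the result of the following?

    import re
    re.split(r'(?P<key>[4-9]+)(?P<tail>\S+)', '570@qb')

The pattern matches one or more of a character in [4-9] (captured as 'key'); then one or more of a non-whitespace character (captured as 'tail').
The group in the pattern means `split` returns the separators' captures alongside the pieces.

['', '57', '0@qb', '']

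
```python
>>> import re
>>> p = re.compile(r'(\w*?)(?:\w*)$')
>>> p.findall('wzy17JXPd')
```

Lazy quantifiers expand one character at a time until the remainder of the pattern can match.
Because there's exactly one group, `findall` drops the full match and keeps group 1 from each hit.

['', '']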